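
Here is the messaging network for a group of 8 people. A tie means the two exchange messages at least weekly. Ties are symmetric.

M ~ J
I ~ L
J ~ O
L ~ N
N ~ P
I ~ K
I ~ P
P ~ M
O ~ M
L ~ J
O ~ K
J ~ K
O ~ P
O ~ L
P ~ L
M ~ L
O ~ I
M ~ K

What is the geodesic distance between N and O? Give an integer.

One shortest route is N – P – O, which uses 2 edges, and N and O are not directly tied, so nothing shorter exists. So d(N,O) = 2.

2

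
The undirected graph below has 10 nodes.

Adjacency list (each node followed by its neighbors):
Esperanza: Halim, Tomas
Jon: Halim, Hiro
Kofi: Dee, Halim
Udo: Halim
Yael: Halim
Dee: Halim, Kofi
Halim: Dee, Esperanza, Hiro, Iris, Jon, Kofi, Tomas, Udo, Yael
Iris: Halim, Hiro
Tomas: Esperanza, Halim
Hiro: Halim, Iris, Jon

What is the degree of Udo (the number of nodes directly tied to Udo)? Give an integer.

Udo is directly tied to Halim. That is 1 neighbor, so the degree of Udo is 1.

1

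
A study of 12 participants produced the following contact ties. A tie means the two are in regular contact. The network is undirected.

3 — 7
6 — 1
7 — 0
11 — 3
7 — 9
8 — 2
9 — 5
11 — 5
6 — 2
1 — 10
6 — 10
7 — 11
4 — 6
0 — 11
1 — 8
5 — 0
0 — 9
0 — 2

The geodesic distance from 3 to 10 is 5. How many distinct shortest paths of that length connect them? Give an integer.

The shortest distance is 5. The length-5 paths are: 3–7–0–2–6–10; 3–11–0–2–6–10.
That gives 2 distinct shortest paths.

2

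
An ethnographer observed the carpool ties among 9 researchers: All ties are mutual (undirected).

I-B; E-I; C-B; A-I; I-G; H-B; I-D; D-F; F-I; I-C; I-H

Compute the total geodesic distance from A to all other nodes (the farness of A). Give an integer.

Distances from A: B:2, C:2, D:2, E:2, F:2, G:2, H:2, I:1.
Sum = 2 + 2 + 2 + 2 + 2 + 2 + 2 + 1 = 15.

15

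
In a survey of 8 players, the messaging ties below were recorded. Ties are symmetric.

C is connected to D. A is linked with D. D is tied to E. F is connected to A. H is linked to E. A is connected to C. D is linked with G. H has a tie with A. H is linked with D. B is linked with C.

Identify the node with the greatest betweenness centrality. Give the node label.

D

Unnormalized betweenness of each node: A:7, B:0, C:6, D:10, E:0, F:0, G:0, H:1.
D has the largest value, 10, making it the main broker — the node through which the most shortest paths run.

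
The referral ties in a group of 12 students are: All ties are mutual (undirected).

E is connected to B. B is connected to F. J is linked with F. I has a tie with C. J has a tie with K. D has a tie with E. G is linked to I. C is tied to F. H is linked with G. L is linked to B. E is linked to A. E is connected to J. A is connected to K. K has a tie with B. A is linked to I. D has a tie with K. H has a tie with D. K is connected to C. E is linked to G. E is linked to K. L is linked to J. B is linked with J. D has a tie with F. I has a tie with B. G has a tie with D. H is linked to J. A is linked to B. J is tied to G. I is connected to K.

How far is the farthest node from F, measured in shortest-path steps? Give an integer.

2

Distances from F: A:2, B:1, C:1, D:1, E:2, G:2, H:2, I:2, J:1, K:2, L:2.
The largest is 2 (to G, H, K, E, I, A, and L), so the eccentricity of F is 2.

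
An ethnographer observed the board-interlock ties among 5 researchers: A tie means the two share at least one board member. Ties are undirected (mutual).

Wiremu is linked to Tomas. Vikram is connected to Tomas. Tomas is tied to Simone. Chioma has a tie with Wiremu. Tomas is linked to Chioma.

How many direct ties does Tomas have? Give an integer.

Tomas is directly tied to Chioma, Simone, Vikram, and Wiremu. That is 4 neighbors, so the degree of Tomas is 4.

4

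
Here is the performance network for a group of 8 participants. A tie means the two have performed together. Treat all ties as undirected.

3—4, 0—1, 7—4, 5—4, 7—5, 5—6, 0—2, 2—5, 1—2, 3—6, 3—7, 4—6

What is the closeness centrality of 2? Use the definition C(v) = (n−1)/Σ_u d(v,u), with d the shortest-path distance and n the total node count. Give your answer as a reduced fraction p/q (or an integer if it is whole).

7/12

Distances from 2: 0:1, 1:1, 3:3, 4:2, 5:1, 6:2, 7:2. Sum = 12.
n = 8, so closeness = 7/12.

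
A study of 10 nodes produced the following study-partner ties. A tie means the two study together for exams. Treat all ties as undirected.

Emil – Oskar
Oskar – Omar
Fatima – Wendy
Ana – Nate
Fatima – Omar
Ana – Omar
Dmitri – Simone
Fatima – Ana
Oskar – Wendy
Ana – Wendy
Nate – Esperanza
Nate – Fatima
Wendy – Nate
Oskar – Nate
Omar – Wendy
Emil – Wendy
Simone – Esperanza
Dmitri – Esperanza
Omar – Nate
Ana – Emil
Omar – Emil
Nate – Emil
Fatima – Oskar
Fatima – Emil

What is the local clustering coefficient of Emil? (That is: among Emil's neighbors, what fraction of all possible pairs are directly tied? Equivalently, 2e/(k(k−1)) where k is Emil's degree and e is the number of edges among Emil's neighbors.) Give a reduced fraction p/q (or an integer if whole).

Emil's neighbors: Ana, Fatima, Nate, Omar, Oskar, and Wendy (k = 6).
Possible neighbor pairs: C(6,2) = 15. Edges among them: Ana–Fatima, Ana–Nate, Ana–Omar, Ana–Wendy, Fatima–Nate, Fatima–Omar, Fatima–Oskar, Fatima–Wendy, Nate–Omar, Nate–Oskar, Nate–Wendy, Omar–Oskar, Omar–Wendy, Oskar–Wendy → e = 14.
Clustering(Emil) = 14/15.

14/15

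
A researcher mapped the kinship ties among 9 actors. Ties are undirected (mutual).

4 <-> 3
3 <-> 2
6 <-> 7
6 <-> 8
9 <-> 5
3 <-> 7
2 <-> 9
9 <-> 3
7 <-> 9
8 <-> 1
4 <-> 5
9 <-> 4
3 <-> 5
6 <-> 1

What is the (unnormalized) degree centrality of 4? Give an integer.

4 is directly tied to 3, 5, and 9. That is 3 neighbors, so the degree of 4 is 3.

3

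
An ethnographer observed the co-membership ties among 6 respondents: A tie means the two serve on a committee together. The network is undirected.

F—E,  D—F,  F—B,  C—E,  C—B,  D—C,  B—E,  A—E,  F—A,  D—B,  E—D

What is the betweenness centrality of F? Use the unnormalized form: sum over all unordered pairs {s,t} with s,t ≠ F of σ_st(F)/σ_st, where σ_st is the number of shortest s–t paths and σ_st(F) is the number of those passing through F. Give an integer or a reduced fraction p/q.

Pairs whose geodesics pass through F — A–B: 1/2; A–D: 1/2.
All other pairs contribute 0.
Summing the contributions gives betweenness(F) = 1.

1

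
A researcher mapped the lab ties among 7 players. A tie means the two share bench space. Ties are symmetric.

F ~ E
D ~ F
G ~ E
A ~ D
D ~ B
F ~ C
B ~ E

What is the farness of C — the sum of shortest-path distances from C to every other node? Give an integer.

Distances from C: A:3, B:3, D:2, E:2, F:1, G:3.
Sum = 3 + 3 + 2 + 2 + 1 + 3 = 14.

14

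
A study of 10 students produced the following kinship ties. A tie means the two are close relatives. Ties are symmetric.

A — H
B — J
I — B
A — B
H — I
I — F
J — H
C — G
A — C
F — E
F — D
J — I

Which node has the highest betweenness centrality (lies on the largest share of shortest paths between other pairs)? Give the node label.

Unnormalized betweenness of each node: A:43/3, B:15/2, C:8, D:0, E:0, F:15, G:0, H:15/2, I:55/3, J:1/3.
I has the largest value, 55/3, making it the main broker — the node through which the most shortest paths run.

I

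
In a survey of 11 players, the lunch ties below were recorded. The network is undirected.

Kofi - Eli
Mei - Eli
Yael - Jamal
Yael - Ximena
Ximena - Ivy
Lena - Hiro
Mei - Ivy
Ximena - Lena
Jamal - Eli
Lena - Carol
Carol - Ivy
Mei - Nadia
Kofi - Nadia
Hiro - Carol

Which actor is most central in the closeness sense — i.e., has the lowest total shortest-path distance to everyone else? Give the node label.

Ivy

Farness (sum of distances to all others) for each node — Carol:24, Eli:23, Hiro:29, Ivy:19, Jamal:25, Kofi:30, Lena:26, Mei:20, Nadia:27, Ximena:21, Yael:24.
The smallest farness is 19, for Ivy, so Ivy has the highest closeness.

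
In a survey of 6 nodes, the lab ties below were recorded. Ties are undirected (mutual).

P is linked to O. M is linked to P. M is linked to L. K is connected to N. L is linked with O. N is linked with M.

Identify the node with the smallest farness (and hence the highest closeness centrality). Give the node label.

Farness (sum of distances to all others) for each node — K:13, L:9, M:7, N:9, O:11, P:9.
The smallest farness is 7, for M, so M has the highest closeness.

M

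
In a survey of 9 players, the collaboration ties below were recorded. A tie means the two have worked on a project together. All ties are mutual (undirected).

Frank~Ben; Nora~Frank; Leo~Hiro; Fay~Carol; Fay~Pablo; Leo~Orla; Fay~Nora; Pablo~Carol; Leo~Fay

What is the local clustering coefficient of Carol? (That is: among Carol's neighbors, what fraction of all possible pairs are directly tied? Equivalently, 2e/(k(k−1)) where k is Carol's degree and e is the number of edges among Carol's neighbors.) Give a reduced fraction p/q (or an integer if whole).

1

Carol's neighbors: Fay and Pablo (k = 2).
Possible neighbor pairs: C(2,2) = 1. Edges among them: Fay–Pablo → e = 1.
Clustering(Carol) = 1/1.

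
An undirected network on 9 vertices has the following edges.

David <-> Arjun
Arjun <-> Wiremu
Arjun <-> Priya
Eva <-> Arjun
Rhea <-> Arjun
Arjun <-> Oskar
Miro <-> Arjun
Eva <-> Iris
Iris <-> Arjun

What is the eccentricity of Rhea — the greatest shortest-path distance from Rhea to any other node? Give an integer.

2

Distances from Rhea: Arjun:1, David:2, Eva:2, Iris:2, Miro:2, Oskar:2, Priya:2, Wiremu:2.
The largest is 2 (to Priya, Wiremu, Eva, Iris, Oskar, Miro, and David), so the eccentricity of Rhea is 2.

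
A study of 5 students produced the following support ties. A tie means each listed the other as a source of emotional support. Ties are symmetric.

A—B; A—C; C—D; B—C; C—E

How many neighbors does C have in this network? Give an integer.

4

C is directly tied to A, B, D, and E. That is 4 neighbors, so the degree of C is 4.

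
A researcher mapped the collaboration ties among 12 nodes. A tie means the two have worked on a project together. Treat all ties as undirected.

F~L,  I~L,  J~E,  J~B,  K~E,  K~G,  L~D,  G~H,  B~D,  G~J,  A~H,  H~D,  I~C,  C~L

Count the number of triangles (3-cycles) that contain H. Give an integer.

H's neighbors are A, D, and G, but none of them are tied to each other, so no triangle contains H.

0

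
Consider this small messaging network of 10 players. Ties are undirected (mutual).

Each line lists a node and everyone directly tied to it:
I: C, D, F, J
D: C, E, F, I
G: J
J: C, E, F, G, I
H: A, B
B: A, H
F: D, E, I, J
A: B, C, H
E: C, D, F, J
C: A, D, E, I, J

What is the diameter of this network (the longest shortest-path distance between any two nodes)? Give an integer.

Eccentricity of each node (its greatest distance to any other): A:3, B:4, C:2, D:3, E:3, F:4, G:4, H:4, I:3, J:3.
The maximum eccentricity is 4, realized for instance by the pair G–B via G – J – C – A – B. So the diameter is 4.

4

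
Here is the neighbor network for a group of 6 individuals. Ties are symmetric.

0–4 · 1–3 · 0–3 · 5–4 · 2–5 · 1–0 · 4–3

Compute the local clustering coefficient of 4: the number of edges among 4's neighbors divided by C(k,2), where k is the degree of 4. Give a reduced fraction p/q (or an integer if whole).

1/3

4's neighbors: 0, 3, and 5 (k = 3).
Possible neighbor pairs: C(3,2) = 3. Edges among them: 0–3 → e = 1.
Clustering(4) = 1/3.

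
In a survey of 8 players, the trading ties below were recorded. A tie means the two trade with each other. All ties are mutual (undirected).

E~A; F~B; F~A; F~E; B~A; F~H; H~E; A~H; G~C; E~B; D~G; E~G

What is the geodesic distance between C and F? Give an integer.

3

One shortest route is C – G – E – F, which uses 3 edges, and at distance 2 from C we only reach {D, E}, which does not include F. So d(C,F) = 3.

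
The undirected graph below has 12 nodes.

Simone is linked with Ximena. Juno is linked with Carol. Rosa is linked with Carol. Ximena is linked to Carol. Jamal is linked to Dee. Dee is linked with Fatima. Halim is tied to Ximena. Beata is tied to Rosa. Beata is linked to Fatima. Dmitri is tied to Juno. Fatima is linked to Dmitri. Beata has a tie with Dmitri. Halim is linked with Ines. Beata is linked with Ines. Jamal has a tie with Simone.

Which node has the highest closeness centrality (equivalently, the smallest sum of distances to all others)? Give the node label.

Farness (sum of distances to all others) for each node — Beata:22, Carol:24, Dee:28, Dmitri:24, Fatima:24, Halim:27, Ines:26, Jamal:30, Juno:26, Rosa:25, Simone:28, Ximena:24.
The smallest farness is 22, for Beata, so Beata has the highest closeness.

Beata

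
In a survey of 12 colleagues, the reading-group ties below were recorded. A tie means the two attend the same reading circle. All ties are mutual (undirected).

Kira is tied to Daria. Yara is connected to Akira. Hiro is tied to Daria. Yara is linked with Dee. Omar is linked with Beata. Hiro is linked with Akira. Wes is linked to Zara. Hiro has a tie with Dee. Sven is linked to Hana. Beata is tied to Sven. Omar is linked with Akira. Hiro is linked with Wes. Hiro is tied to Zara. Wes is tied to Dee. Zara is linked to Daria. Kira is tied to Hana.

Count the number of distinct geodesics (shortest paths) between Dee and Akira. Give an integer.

2

The shortest distance is 2. The length-2 paths are: Dee–Yara–Akira; Dee–Hiro–Akira.
That gives 2 distinct shortest paths.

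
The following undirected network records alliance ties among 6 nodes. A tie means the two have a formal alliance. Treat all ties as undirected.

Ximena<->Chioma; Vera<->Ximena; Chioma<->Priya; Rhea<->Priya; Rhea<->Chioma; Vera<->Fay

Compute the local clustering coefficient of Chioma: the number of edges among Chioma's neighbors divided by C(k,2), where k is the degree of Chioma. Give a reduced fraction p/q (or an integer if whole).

1/3

Chioma's neighbors: Priya, Rhea, and Ximena (k = 3).
Possible neighbor pairs: C(3,2) = 3. Edges among them: Priya–Rhea → e = 1.
Clustering(Chioma) = 1/3.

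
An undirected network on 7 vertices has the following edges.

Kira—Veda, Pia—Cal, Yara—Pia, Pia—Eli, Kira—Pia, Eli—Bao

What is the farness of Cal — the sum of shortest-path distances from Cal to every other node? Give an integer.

13

Distances from Cal: Bao:3, Eli:2, Kira:2, Pia:1, Veda:3, Yara:2.
Sum = 3 + 2 + 2 + 1 + 3 + 2 = 13.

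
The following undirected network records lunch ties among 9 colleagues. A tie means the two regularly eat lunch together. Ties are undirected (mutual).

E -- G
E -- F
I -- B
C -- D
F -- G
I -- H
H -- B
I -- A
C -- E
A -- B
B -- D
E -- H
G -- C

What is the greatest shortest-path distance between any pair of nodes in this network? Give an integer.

4

Eccentricity of each node (its greatest distance to any other): A:4, B:3, C:3, D:3, E:3, F:4, G:4, H:2, I:3.
The maximum eccentricity is 4, realized for instance by the pair A–F via A – I – H – E – F. So the diameter is 4.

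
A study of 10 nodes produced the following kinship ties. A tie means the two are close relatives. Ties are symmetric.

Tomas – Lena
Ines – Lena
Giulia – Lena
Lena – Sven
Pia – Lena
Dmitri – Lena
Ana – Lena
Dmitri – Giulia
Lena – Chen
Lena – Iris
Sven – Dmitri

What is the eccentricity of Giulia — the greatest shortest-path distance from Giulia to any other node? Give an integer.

2

Distances from Giulia: Ana:2, Chen:2, Dmitri:1, Ines:2, Iris:2, Lena:1, Pia:2, Sven:2, Tomas:2.
The largest is 2 (to Pia, Ana, Sven, Tomas, Iris, Ines, and Chen), so the eccentricity of Giulia is 2.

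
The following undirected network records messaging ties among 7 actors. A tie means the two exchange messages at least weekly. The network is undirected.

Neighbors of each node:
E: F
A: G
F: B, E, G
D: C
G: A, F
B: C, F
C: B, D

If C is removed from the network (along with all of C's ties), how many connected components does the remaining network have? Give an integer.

2

Without C, the remaining ties split the others into: {A, B, E, F, G}; {D}.
That's 2 separate components.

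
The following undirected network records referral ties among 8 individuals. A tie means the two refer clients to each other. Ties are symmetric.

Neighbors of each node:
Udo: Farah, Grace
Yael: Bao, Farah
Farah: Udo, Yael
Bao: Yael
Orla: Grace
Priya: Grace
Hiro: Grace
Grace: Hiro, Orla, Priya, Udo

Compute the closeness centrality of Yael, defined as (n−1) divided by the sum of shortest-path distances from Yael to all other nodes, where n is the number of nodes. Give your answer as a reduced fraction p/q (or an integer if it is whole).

7/19

Distances from Yael: Bao:1, Farah:1, Grace:3, Hiro:4, Orla:4, Priya:4, Udo:2. Sum = 19.
n = 8, so closeness = 7/19.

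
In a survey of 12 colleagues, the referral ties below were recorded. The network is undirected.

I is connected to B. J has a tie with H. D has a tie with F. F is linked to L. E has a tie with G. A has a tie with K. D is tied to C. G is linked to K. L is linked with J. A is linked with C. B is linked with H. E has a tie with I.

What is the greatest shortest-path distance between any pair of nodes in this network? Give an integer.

Eccentricity of each node (its greatest distance to any other): A:6, B:6, C:6, D:6, E:6, F:6, G:6, H:6, I:6, J:6, K:6, L:6.
The maximum eccentricity is 6, realized for instance by the pair K–J via K – G – E – I – B – H – J. So the diameter is 6.

6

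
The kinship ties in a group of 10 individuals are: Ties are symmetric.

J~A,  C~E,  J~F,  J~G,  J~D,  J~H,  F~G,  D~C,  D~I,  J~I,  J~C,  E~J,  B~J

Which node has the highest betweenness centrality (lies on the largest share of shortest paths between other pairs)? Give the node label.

J

Unnormalized betweenness of each node: A:0, B:0, C:1/2, D:1/2, E:0, F:0, G:0, H:0, I:0, J:31.
J has the largest value, 31, making it the main broker — the node through which the most shortest paths run.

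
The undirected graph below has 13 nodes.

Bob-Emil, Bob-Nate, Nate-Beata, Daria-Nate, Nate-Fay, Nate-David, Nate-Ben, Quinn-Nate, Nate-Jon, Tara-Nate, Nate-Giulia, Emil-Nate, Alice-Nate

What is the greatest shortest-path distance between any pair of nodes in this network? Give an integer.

Eccentricity of each node (its greatest distance to any other): Alice:2, Beata:2, Ben:2, Bob:2, Daria:2, David:2, Emil:2, Fay:2, Giulia:2, Jon:2, Nate:1, Quinn:2, Tara:2.
The maximum eccentricity is 2, realized for instance by the pair Jon–Daria via Jon – Nate – Daria. So the diameter is 2.

2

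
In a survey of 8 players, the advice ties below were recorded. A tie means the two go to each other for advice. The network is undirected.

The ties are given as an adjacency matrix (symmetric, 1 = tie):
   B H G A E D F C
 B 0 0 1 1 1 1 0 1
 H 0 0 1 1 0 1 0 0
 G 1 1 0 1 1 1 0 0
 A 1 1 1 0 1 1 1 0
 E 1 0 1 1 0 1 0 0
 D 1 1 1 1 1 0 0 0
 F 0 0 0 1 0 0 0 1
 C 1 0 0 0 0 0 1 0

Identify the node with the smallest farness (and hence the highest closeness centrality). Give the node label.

A

Farness (sum of distances to all others) for each node — A:8, B:9, C:13, D:9, E:10, F:12, G:9, H:12.
The smallest farness is 8, for A, so A has the highest closeness.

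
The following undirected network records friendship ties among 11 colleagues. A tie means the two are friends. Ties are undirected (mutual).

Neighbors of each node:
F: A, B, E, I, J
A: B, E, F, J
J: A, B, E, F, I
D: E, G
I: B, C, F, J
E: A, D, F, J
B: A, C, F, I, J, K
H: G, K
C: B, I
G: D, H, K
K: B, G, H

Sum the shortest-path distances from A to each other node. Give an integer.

Distances from A: B:1, C:2, D:2, E:1, F:1, G:3, H:3, I:2, J:1, K:2.
Sum = 1 + 2 + 2 + 1 + 1 + 3 + 3 + 2 + 1 + 2 = 18.

18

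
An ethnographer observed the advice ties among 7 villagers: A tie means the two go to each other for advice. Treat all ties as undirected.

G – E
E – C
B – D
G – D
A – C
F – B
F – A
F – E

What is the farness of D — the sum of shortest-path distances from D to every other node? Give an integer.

Distances from D: A:3, B:1, C:3, E:2, F:2, G:1.
Sum = 3 + 1 + 3 + 2 + 2 + 1 = 12.

12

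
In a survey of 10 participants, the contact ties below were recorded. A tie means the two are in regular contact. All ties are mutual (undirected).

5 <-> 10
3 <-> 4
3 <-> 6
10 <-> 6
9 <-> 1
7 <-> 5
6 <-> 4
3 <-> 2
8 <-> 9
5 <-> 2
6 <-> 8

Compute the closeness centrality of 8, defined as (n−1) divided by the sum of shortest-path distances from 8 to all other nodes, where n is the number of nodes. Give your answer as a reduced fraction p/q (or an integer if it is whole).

Distances from 8: 1:2, 2:3, 3:2, 4:2, 5:3, 6:1, 7:4, 9:1, 10:2. Sum = 20.
n = 10, so closeness = 9/20.

9/20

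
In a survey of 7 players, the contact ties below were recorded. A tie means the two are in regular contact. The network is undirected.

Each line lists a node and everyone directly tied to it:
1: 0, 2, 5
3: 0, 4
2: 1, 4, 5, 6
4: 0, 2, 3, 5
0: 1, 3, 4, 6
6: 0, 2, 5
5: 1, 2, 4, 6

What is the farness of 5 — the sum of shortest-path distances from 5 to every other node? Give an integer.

Distances from 5: 0:2, 1:1, 2:1, 3:2, 4:1, 6:1.
Sum = 2 + 1 + 1 + 2 + 1 + 1 = 8.

8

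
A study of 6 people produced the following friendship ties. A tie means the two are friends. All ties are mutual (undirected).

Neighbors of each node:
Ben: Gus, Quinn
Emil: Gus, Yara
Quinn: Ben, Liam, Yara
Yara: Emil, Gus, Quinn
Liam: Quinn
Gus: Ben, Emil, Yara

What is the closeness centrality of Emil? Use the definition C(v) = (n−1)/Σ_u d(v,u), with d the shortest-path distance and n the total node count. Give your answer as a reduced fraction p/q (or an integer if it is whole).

Distances from Emil: Ben:2, Gus:1, Liam:3, Quinn:2, Yara:1. Sum = 9.
n = 6, so closeness = 5/9.

5/9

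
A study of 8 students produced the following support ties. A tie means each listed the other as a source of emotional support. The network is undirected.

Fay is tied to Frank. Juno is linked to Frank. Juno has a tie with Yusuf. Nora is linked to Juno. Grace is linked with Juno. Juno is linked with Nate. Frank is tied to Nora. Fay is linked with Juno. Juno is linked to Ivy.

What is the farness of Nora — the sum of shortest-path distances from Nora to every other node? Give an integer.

12

Distances from Nora: Fay:2, Frank:1, Grace:2, Ivy:2, Juno:1, Nate:2, Yusuf:2.
Sum = 2 + 1 + 2 + 2 + 1 + 2 + 2 = 12.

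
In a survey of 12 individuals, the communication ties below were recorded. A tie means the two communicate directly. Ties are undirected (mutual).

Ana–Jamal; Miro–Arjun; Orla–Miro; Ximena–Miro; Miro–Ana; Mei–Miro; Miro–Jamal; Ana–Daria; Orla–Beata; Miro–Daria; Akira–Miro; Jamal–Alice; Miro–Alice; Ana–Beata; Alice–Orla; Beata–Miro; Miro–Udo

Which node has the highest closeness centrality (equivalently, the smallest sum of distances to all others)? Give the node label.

Miro

Farness (sum of distances to all others) for each node — Akira:21, Alice:19, Ana:18, Arjun:21, Beata:19, Daria:20, Jamal:19, Mei:21, Miro:11, Orla:19, Udo:21, Ximena:21.
The smallest farness is 11, for Miro, so Miro has the highest closeness.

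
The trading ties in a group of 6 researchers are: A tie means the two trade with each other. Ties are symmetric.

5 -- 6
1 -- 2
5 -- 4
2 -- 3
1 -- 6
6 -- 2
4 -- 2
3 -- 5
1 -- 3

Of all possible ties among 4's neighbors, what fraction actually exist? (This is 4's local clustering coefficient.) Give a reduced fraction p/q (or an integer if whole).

4's neighbors: 2 and 5 (k = 2).
Possible neighbor pairs: C(2,2) = 1. Edges among them: none → e = 0.
Clustering(4) = 0/1.

0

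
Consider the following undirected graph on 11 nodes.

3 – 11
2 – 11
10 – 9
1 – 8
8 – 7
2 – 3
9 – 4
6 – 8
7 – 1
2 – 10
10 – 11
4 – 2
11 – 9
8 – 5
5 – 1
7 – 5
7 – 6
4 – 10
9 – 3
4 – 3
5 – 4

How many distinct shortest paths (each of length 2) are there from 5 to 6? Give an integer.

The shortest distance is 2. The length-2 paths are: 5–7–6; 5–8–6.
That gives 2 distinct shortest paths.

2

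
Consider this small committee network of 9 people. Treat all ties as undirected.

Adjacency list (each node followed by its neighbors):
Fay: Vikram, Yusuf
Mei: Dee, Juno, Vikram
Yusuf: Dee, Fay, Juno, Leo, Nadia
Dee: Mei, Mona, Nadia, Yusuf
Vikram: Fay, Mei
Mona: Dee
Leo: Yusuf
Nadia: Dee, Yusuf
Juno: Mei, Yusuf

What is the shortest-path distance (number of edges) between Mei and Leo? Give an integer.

3

One shortest route is Mei – Dee – Yusuf – Leo, which uses 3 edges, and at distance 2 from Mei we only reach {Fay, Mona, Nadia, Yusuf}, which does not include Leo. So d(Mei,Leo) = 3.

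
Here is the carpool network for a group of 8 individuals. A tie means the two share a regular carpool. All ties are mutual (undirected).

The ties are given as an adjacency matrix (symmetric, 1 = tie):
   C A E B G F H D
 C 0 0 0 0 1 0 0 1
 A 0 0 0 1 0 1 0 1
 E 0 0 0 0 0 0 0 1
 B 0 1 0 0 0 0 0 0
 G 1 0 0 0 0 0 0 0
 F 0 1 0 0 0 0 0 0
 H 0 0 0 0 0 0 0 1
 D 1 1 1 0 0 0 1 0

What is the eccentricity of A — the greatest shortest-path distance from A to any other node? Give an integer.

Distances from A: B:1, C:2, D:1, E:2, F:1, G:3, H:2.
The largest is 3 (to G), so the eccentricity of A is 3.

3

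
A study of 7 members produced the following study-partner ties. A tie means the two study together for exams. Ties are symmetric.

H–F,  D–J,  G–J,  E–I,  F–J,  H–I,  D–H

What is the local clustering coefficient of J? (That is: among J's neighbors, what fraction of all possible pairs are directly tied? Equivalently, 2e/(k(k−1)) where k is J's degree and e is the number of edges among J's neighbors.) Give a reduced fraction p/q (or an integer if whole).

0

J's neighbors: D, F, and G (k = 3).
Possible neighbor pairs: C(3,2) = 3. Edges among them: none → e = 0.
Clustering(J) = 0/3 = 0.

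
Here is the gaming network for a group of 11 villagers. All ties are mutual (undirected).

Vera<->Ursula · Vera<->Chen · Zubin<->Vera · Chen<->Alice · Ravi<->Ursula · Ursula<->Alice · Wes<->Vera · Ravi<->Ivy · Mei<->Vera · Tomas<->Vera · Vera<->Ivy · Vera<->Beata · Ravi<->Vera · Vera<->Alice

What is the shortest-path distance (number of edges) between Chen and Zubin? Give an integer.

One shortest route is Chen – Vera – Zubin, which uses 2 edges, and Chen and Zubin are not directly tied, so nothing shorter exists. So d(Chen,Zubin) = 2.

2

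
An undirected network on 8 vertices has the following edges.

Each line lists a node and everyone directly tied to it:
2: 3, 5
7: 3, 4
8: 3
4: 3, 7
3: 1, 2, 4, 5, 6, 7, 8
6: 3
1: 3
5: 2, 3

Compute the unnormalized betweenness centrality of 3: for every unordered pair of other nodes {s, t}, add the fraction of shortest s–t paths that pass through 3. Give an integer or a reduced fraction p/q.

19

Pairs whose geodesics pass through 3 — 6–4: 1; 6–2: 1; 6–1: 1; 6–5: 1; 6–8: 1; 6–7: 1; 4–2: 1; 4–1: 1; 4–5: 1; 4–8: 1; 2–1: 1; 2–8: 1; 2–7: 1; 1–5: 1 … (+5 more pairs).
All other pairs contribute 0.
Summing the contributions gives betweenness(3) = 19.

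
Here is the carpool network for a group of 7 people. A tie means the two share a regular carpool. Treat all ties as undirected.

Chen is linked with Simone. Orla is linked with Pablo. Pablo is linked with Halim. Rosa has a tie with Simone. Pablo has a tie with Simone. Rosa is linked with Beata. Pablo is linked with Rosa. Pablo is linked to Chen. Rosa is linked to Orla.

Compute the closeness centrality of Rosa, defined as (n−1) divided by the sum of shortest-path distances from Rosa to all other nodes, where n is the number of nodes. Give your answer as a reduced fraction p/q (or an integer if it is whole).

3/4

Distances from Rosa: Beata:1, Chen:2, Halim:2, Orla:1, Pablo:1, Simone:1. Sum = 8.
n = 7, so closeness = 6/8 = 3/4.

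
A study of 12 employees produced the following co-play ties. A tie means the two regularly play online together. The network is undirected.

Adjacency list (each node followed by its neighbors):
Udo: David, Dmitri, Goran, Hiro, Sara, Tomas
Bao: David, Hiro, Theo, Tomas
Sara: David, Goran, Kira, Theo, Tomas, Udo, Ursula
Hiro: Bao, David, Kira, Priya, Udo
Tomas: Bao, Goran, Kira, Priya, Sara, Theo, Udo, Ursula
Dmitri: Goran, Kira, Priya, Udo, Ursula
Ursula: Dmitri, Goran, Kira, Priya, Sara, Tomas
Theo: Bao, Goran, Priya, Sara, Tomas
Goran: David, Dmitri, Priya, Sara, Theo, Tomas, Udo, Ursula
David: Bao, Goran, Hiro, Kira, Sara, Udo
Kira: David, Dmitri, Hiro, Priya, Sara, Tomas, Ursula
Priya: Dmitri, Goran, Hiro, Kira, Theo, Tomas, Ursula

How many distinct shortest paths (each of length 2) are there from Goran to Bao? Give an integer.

3

The shortest distance is 2. The length-2 paths are: Goran–David–Bao; Goran–Theo–Bao; Goran–Tomas–Bao.
That gives 3 distinct shortest paths.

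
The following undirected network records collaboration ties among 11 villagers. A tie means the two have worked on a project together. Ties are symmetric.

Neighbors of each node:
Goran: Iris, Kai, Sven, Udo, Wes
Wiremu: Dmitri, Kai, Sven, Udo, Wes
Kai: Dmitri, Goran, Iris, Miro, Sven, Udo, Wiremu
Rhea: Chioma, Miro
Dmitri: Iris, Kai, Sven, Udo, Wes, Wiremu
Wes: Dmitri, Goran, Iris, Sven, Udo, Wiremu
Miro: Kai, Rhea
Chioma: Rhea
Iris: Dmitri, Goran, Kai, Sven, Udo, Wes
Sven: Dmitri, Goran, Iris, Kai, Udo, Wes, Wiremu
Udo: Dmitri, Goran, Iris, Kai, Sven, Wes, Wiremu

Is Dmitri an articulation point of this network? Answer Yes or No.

Even without Dmitri, every remaining node can still reach every other (the residual graph is connected), so Dmitri is not a cut vertex.

No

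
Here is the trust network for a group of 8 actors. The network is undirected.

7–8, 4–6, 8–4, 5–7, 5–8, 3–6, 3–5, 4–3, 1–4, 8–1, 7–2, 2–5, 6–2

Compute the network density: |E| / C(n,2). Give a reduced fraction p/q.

13/28

There are 13 edges and 8 nodes, so the maximum possible is C(8,2) = 28.
Density = 13/28.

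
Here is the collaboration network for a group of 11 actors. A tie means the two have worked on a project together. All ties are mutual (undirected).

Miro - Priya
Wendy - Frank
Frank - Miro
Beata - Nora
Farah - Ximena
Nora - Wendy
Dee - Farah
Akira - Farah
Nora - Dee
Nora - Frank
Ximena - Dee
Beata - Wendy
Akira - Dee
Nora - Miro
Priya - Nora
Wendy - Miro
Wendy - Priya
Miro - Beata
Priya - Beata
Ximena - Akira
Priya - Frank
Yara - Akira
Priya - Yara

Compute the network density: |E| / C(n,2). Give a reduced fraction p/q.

There are 23 edges and 11 nodes, so the maximum possible is C(11,2) = 55.
Density = 23/55.

23/55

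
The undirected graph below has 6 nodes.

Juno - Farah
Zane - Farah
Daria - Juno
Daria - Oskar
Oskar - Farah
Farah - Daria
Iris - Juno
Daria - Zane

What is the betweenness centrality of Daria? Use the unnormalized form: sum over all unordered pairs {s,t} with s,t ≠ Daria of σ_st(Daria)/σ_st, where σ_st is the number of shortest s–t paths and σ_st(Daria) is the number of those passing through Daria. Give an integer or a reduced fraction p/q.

5/2

Pairs whose geodesics pass through Daria — Oskar–Juno: 1/2; Oskar–Iris: 1/2; Oskar–Zane: 1/2; Juno–Zane: 1/2; Iris–Zane: 1/2.
All other pairs contribute 0.
Summing the contributions gives betweenness(Daria) = 5/2.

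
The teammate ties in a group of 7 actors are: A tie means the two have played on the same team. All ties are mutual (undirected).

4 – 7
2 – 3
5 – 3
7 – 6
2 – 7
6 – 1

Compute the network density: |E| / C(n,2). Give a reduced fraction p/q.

There are 6 edges and 7 nodes, so the maximum possible is C(7,2) = 21.
Density = 6/21 = 2/7.

2/7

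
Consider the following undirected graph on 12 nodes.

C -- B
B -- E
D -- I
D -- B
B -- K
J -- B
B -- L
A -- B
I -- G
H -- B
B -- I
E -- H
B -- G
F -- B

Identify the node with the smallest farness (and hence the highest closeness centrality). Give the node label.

Farness (sum of distances to all others) for each node — A:21, B:11, C:21, D:20, E:20, F:21, G:20, H:20, I:19, J:21, K:21, L:21.
The smallest farness is 11, for B, so B has the highest closeness.

B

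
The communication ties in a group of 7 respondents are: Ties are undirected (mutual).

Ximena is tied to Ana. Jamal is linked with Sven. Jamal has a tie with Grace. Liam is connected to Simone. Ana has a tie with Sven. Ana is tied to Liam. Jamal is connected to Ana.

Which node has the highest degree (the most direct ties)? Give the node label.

Degrees — Ana:4, Grace:1, Jamal:3, Liam:2, Simone:1, Sven:2, Ximena:1.
The maximum is 4, attained only by Ana.

Ana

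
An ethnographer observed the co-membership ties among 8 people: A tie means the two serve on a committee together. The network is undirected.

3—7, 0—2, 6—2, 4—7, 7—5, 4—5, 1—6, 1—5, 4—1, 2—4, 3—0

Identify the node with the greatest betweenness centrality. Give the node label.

Unnormalized betweenness of each node: 0:2, 1:13/6, 2:16/3, 3:3/2, 4:31/6, 5:4/3, 6:1, 7:7/2.
2 has the largest value, 16/3, making it the main broker — the node through which the most shortest paths run.

2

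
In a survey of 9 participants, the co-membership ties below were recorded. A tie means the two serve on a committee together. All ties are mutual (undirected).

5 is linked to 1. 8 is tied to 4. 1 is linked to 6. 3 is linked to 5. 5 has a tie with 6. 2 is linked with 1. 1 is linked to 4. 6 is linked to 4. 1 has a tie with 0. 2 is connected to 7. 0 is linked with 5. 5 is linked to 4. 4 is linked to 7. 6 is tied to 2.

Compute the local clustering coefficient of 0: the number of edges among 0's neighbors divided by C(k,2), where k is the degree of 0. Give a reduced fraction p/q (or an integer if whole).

1

0's neighbors: 1 and 5 (k = 2).
Possible neighbor pairs: C(2,2) = 1. Edges among them: 1–5 → e = 1.
Clustering(0) = 1/1.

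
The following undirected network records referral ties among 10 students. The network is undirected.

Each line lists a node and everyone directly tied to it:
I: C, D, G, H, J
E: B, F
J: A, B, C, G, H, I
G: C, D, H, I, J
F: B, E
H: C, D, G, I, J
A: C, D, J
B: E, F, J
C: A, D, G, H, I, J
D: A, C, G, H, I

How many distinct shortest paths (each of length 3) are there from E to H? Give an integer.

1

The shortest distance is 3, and the only length-3 path is E–B–J–H. So there is exactly 1 shortest path.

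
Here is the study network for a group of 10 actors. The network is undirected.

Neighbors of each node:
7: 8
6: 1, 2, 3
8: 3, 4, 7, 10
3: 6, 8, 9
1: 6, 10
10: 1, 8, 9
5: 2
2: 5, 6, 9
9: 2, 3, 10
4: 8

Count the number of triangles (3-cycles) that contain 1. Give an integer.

0

1's neighbors are 6 and 10, but none of them are tied to each other, so no triangle contains 1.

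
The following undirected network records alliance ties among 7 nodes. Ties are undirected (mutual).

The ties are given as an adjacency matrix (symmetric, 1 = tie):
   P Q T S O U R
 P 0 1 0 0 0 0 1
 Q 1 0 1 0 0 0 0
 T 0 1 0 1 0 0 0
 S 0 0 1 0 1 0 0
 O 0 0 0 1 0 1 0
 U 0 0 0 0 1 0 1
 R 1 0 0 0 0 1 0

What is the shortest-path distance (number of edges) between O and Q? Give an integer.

3

One shortest route is O – S – T – Q, which uses 3 edges, and at distance 2 from O we only reach {R, T}, which does not include Q. So d(O,Q) = 3.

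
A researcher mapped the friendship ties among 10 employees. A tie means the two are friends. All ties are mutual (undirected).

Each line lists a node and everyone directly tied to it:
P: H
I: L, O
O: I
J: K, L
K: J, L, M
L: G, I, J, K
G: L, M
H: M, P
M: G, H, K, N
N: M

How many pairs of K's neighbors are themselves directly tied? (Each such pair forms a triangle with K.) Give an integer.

K's neighbors: J, L, and M.
Neighbor pairs that are themselves tied: K–J–L. Each forms one triangle with K, for 1 in total.

1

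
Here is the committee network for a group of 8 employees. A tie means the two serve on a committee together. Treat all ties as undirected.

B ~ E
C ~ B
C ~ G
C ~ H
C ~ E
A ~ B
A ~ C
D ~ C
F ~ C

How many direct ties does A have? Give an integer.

2

A is directly tied to B and C. That is 2 neighbors, so the degree of A is 2.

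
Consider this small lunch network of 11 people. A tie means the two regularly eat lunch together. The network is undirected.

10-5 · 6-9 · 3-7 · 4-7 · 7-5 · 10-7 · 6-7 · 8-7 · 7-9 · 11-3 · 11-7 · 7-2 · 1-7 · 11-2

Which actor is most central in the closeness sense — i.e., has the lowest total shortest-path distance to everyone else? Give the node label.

7

Farness (sum of distances to all others) for each node — 1:19, 2:18, 3:18, 4:19, 5:18, 6:18, 7:10, 8:19, 9:18, 10:18, 11:17.
The smallest farness is 10, for 7, so 7 has the highest closeness.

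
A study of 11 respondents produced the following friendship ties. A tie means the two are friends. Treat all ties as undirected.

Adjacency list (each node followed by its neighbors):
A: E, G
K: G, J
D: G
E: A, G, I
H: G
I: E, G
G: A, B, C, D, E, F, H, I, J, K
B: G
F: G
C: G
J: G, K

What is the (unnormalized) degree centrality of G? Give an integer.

G is directly tied to A, B, C, D, E, F, H, I, J, and K. That is 10 neighbors, so the degree of G is 10.

10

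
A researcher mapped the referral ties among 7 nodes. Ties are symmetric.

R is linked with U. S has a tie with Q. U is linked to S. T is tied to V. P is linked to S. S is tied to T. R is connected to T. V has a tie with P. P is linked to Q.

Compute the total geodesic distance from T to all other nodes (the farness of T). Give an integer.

9

Distances from T: P:2, Q:2, R:1, S:1, U:2, V:1.
Sum = 2 + 2 + 1 + 1 + 2 + 1 = 9.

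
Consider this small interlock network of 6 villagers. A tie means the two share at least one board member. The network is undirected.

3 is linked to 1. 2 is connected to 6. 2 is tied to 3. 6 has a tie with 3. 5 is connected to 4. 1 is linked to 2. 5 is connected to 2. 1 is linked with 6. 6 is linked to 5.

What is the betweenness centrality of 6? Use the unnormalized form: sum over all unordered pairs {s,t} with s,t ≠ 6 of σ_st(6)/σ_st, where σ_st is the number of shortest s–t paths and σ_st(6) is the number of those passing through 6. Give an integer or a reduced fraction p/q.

2

Pairs whose geodesics pass through 6 — 1–5: 1/2; 1–4: 1/2; 3–5: 1/2; 3–4: 1/2.
All other pairs contribute 0.
Summing the contributions gives betweenness(6) = 2.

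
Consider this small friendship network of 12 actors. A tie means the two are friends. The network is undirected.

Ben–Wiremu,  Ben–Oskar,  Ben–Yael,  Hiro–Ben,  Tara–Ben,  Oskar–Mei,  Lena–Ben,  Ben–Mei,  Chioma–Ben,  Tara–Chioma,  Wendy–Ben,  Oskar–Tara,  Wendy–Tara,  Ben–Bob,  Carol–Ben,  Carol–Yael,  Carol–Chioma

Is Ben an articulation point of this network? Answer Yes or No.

Removing Ben leaves {Carol, Chioma, Mei, Oskar, Tara, Wendy, and Yael} with no path to {Lena}, so the network splits into 5 components. Ben is a cut vertex.

Yes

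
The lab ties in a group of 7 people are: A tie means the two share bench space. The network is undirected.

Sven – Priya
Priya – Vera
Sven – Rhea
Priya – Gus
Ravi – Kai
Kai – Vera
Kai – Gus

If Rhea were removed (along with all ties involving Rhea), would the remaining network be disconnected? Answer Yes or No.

No

Even without Rhea, every remaining node can still reach every other (the residual graph is connected), so Rhea is not a cut vertex.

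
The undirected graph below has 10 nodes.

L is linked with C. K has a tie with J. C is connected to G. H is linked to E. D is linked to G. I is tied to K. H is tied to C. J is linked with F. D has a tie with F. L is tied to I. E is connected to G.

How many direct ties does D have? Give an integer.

2

D is directly tied to F and G. That is 2 neighbors, so the degree of D is 2.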